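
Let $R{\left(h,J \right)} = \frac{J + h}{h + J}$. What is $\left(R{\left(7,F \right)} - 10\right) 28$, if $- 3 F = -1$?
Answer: $-252$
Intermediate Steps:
$F = \frac{1}{3}$ ($F = \left(- \frac{1}{3}\right) \left(-1\right) = \frac{1}{3} \approx 0.33333$)
$R{\left(h,J \right)} = 1$ ($R{\left(h,J \right)} = \frac{J + h}{J + h} = 1$)
$\left(R{\left(7,F \right)} - 10\right) 28 = \left(1 - 10\right) 28 = \left(-9\right) 28 = -252$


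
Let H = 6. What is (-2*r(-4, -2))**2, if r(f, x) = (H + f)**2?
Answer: 64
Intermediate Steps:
r(f, x) = (6 + f)**2
(-2*r(-4, -2))**2 = (-2*(6 - 4)**2)**2 = (-2*2**2)**2 = (-2*4)**2 = (-8)**2 = 64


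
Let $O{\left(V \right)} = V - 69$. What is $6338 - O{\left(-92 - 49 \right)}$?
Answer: $6548$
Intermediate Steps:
$O{\left(V \right)} = -69 + V$
$6338 - O{\left(-92 - 49 \right)} = 6338 - \left(-69 - 141\right) = 6338 - -210 = 6338 + 210 = 6548$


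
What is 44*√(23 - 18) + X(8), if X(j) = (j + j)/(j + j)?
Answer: 1 + 44*√5 ≈ 99.387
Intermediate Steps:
X(j) = 1 (X(j) = (2*j)/((2*j)) = (2*j)*(1/(2*j)) = 1)
44*√(23 - 18) + X(8) = 44*√(23 - 18) + 1 = 44*√5 + 1 = 1 + 44*√5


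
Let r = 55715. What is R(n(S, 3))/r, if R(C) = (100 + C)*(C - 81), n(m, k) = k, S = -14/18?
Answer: -8034/55715 ≈ -0.14420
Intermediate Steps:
S = -7/9 (S = -14*1/18 = -7/9 ≈ -0.77778)
R(C) = (-81 + C)*(100 + C) (R(C) = (100 + C)*(-81 + C) = (-81 + C)*(100 + C))
R(n(S, 3))/r = (-8100 + 3² + 19*3)/55715 = (-8100 + 9 + 57)*(1/55715) = -8034*1/55715 = -8034/55715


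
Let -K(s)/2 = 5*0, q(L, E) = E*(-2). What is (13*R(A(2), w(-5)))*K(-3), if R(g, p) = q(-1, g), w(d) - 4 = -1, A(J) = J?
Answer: 0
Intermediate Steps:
q(L, E) = -2*E
K(s) = 0 (K(s) = -10*0 = -2*0 = 0)
w(d) = 3 (w(d) = 4 - 1 = 3)
R(g, p) = -2*g
(13*R(A(2), w(-5)))*K(-3) = (13*(-2*2))*0 = (13*(-4))*0 = -52*0 = 0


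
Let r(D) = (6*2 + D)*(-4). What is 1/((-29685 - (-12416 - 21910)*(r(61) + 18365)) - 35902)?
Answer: 1/620308211 ≈ 1.6121e-9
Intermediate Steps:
r(D) = -48 - 4*D (r(D) = (12 + D)*(-4) = -48 - 4*D)
1/((-29685 - (-12416 - 21910)*(r(61) + 18365)) - 35902) = 1/((-29685 - (-12416 - 21910)*((-48 - 4*61) + 18365)) - 35902) = 1/((-29685 - (-34326)*((-48 - 244) + 18365)) - 35902) = 1/((-29685 - (-34326)*(-292 + 18365)) - 35902) = 1/((-29685 - (-34326)*18073) - 35902) = 1/((-29685 - 1*(-620373798)) - 35902) = 1/((-29685 + 620373798) - 35902) = 1/(620344113 - 35902) = 1/620308211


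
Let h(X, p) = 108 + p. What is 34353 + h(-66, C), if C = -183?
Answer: 34278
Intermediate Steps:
34353 + h(-66, C) = 34353 + (108 - 183) = 34353 - 75 = 34278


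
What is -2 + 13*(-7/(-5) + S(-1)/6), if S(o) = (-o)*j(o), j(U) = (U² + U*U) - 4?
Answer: 178/15 ≈ 11.867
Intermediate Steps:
j(U) = -4 + 2*U² (j(U) = (U² + U²) - 4 = 2*U² - 4 = -4 + 2*U²)
S(o) = -o*(-4 + 2*o²) (S(o) = (-o)*(-4 + 2*o²) = -o*(-4 + 2*o²))
-2 + 13*(-7/(-5) + S(-1)/6) = -2 + 13*(-7/(-5) + (2*(-1)*(2 - 1*(-1)²))/6) = -2 + 13*(-7*(-⅕) + (2*(-1)*(2 - 1*1))*(⅙)) = -2 + 13*(7/5 + (2*(-1)*(2 - 1))*(⅙)) = -2 + 13*(7/5 + (2*(-1)*1)*(⅙)) = -2 + 13*(7/5 - 2*⅙) = -2 + 13*(7/5 - ⅓) = -2 + 13*(16/15) = -2 + 208/15 = 178/15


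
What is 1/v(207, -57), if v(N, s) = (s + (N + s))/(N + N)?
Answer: 138/31 ≈ 4.4516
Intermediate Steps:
v(N, s) = (N + 2*s)/(2*N) (v(N, s) = (N + 2*s)/((2*N)) = (N + 2*s)*(1/(2*N)) = (N + 2*s)/(2*N))
1/v(207, -57) = 1/((-57 + (½)*207)/207) = 1/((-57 + 207/2)/207) = 1/((1/207)*(93/2)) = 1/(31/138) = 138/31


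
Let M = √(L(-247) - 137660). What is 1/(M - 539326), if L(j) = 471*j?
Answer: -539326/290872788273 - I*√253997/290872788273 ≈ -1.8542e-6 - 1.7327e-9*I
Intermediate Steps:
M = I*√253997 (M = √(471*(-247) - 137660) = √(-116337 - 137660) = √(-253997) = I*√253997 ≈ 503.98*I)
1/(M - 539326) = 1/(I*√253997 - 539326) = 1/(-539326 + I*√253997)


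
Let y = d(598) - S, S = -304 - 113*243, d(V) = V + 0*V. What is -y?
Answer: -28361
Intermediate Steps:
d(V) = V (d(V) = V + 0 = V)
S = -27763 (S = -304 - 27459 = -27763)
y = 28361 (y = 598 - 1*(-27763) = 598 + 27763 = 28361)
-y = -1*28361 = -28361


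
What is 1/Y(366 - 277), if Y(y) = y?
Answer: 1/89 ≈ 0.011236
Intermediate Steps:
1/Y(366 - 277) = 1/(366 - 277) = 1/89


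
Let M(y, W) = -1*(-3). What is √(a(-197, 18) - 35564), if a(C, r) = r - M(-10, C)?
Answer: I*√35549 ≈ 188.54*I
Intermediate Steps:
M(y, W) = 3
a(C, r) = -3 + r (a(C, r) = r - 1*3 = r - 3 = -3 + r)
√(a(-197, 18) - 35564) = √((-3 + 18) - 35564) = √(15 - 35564) = √(-35549) = I*√35549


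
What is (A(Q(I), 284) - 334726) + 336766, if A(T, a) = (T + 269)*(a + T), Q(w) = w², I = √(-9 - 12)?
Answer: 67264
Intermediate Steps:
I = I*√21 (I = √(-21) = I*√21 ≈ 4.5826*I)
A(T, a) = (269 + T)*(T + a)
(A(Q(I), 284) - 334726) + 336766 = ((((I*√21)²)² + 269*(I*√21)² + 269*284 + (I*√21)²*284) - 334726) + 336766 = (((-21)² + 269*(-21) + 76396 - 21*284) - 334726) + 336766 = ((441 - 5649 + 76396 - 5964) - 334726) + 336766 = (65224 - 334726) + 336766 = -269502 + 336766 = 67264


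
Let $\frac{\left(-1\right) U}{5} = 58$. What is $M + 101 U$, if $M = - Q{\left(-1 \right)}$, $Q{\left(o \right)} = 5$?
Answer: $-29295$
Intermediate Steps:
$U = -290$ ($U = \left(-5\right) 58 = -290$)
$M = -5$ ($M = \left(-1\right) 5 = -5$)
$M + 101 U = -5 + 101 \left(-290\right) = -5 - 29290 = -29295$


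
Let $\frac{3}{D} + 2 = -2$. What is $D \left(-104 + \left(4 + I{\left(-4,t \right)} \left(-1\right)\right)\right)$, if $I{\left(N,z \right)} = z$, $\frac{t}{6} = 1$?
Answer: $\frac{159}{2} \approx 79.5$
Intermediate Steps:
$D = - \frac{3}{4}$ ($D = \frac{3}{-2 - 2} = \frac{3}{-4} = 3 \left(- \frac{1}{4}\right) = - \frac{3}{4} \approx -0.75$)
$t = 6$ ($t = 6 \cdot 1 = 6$)
$D \left(-104 + \left(4 + I{\left(-4,t \right)} \left(-1\right)\right)\right) = - \frac{3 \left(-104 + \left(4 + 6 \left(-1\right)\right)\right)}{4} = - \frac{3 \left(-104 + \left(4 - 6\right)\right)}{4} = - \frac{3 \left(-104 - 2\right)}{4} = \left(- \frac{3}{4}\right) \left(-106\right) = \frac{159}{2}$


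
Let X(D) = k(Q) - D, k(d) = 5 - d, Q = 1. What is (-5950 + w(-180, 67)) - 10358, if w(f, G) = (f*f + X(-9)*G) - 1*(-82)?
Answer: 17045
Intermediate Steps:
X(D) = 4 - D (X(D) = (5 - 1*1) - D = (5 - 1) - D = 4 - D)
w(f, G) = 82 + f**2 + 13*G (w(f, G) = (f*f + (4 - 1*(-9))*G) - 1*(-82) = (f**2 + (4 + 9)*G) + 82 = (f**2 + 13*G) + 82 = 82 + f**2 + 13*G)
(-5950 + w(-180, 67)) - 10358 = (-5950 + (82 + (-180)**2 + 13*67)) - 10358 = (-5950 + (82 + 32400 + 871)) - 10358 = (-5950 + 33353) - 10358 = 27403 - 10358 = 17045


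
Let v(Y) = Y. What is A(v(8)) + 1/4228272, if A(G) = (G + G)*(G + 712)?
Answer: 48709693441/4228272 ≈ 11520.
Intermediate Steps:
A(G) = 2*G*(712 + G) (A(G) = (2*G)*(712 + G) = 2*G*(712 + G))
A(v(8)) + 1/4228272 = 2*8*(712 + 8) + 1/4228272 = 2*8*720 + 1/4228272 = 11520 + 1/4228272 = 48709693441/4228272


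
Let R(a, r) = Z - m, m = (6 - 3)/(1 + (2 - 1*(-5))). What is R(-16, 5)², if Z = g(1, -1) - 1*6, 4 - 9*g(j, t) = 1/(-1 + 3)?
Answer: 185761/5184 ≈ 35.833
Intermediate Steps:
g(j, t) = 7/18 (g(j, t) = 4/9 - 1/(9*(-1 + 3)) = 4/9 - ⅑/2 = 4/9 - ⅑*½ = 4/9 - 1/18 = 7/18)
Z = -101/18 (Z = 7/18 - 1*6 = 7/18 - 6 = -101/18 ≈ -5.6111)
m = 3/8 (m = 3/(1 + (2 + 5)) = 3/(1 + 7) = 3/8 ≈ 0.37500)
R(a, r) = -431/72 (R(a, r) = -101/18 - 1*3/8 = -101/18 - 3/8 = -431/72)
R(-16, 5)² = (-431/72)² = 185761/5184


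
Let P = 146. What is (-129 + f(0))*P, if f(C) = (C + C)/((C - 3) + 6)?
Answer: -18834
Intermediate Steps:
f(C) = 2*C/(3 + C) (f(C) = (2*C)/((-3 + C) + 6) = (2*C)/(3 + C) = 2*C/(3 + C))
(-129 + f(0))*P = (-129 + 2*0/(3 + 0))*146 = (-129 + 2*0/3)*146 = (-129 + 2*0*(1/3))*146 = (-129 + 0)*146 = -129*146 = -18834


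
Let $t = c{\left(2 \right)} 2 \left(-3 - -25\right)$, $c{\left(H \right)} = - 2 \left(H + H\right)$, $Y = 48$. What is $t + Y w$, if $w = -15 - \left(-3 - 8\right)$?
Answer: $-544$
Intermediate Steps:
$c{\left(H \right)} = - 4 H$ ($c{\left(H \right)} = - 2 \cdot 2 H = - 4 H$)
$w = -4$ ($w = -15 - -11 = -15 + 11 = -4$)
$t = -352$ ($t = \left(-4\right) 2 \cdot 2 \left(-3 - -25\right) = - 8 \cdot 2 \left(-3 + 25\right) = - 8 \cdot 2 \cdot 22 = \left(-8\right) 44 = -352$)
$t + Y w = -352 + 48 \left(-4\right) = -352 - 192 = -544$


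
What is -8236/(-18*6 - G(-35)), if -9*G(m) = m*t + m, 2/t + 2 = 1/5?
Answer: 667116/8713 ≈ 76.566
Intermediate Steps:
t = -10/9 (t = 2/(-2 + 1/5) = 2/(-2 + ⅕) = 2/(-9/5) = 2*(-5/9) = -10/9 ≈ -1.1111)
G(m) = m/81 (G(m) = -(m*(-10/9) + m)/9 = -(-10*m/9 + m)/9 = -(-1)*m/81 = m/81)
-8236/(-18*6 - G(-35)) = -8236/(-18*6 - (-35)/81) = -8236/(-108 - 1*(-35/81)) = -8236/(-108 + 35/81) = -8236/(-8713/81) = -8236*(-81/8713) = 667116/8713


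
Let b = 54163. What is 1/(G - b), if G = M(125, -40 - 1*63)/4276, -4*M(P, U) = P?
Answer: -17104/926404077 ≈ -1.8463e-5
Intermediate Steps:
M(P, U) = -P/4
G = -125/17104 (G = -¼*125/4276 = -125/4*1/4276 = -125/17104 ≈ -0.0073082)
1/(G - b) = 1/(-125/17104 - 1*54163) = 1/(-125/17104 - 54163) = 1/(-926404077/17104) = -17104/926404077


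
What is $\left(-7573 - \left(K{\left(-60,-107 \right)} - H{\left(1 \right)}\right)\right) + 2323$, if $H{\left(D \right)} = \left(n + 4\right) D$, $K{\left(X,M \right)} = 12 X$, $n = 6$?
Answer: $-4520$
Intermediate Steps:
$H{\left(D \right)} = 10 D$ ($H{\left(D \right)} = \left(6 + 4\right) D = 10 D$)
$\left(-7573 - \left(K{\left(-60,-107 \right)} - H{\left(1 \right)}\right)\right) + 2323 = \left(-7573 - \left(12 \left(-60\right) - 10 \cdot 1\right)\right) + 2323 = \left(-7573 - \left(-720 - 10\right)\right) + 2323 = \left(-7573 - -730\right) + 2323 = \left(-7573 + 730\right) + 2323 = -6843 + 2323 = -4520$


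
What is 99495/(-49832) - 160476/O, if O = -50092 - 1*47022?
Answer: -832758699/2419692424 ≈ -0.34416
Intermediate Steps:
O = -97114 (O = -50092 - 47022 = -97114)
99495/(-49832) - 160476/O = 99495/(-49832) - 160476/(-97114) = 99495*(-1/49832) - 160476*(-1/97114) = -99495/49832 + 80238/48557 = -832758699/2419692424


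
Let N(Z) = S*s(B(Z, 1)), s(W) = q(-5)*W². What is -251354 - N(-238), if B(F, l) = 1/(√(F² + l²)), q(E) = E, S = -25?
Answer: -2847589491/11329 ≈ -2.5135e+5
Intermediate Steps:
B(F, l) = (F² + l²)^(-½)
s(W) = -5*W²
N(Z) = 125/(1 + Z²) (N(Z) = -(-125)*((Z² + 1²)^(-½))² = -(-125)*((Z² + 1)^(-½))² = -(-125)*((1 + Z²)^(-½))² = -(-125)/(1 + Z²) = 125/(1 + Z²))
-251354 - N(-238) = -251354 - 125/(1 + (-238)²) = -251354 - 125/(1 + 56644) = -251354 - 125/56645 = -251354 - 1*25/11329 = -251354 - 25/11329 = -2847589491/11329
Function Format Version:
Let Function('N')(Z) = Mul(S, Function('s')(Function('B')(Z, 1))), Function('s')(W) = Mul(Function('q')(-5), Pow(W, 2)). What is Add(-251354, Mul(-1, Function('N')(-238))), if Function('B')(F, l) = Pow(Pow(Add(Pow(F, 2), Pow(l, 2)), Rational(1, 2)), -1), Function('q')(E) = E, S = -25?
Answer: Rational(-2847589491, 11329) ≈ -2.5135e+5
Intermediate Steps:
Function('B')(F, l) = Pow(Add(Pow(F, 2), Pow(l, 2)), Rational(-1, 2))
Function('s')(W) = Mul(-5, Pow(W, 2))
Function('N')(Z) = Mul(125, Pow(Add(1, Pow(Z, 2)), -1)) (Function('N')(Z) = Mul(-25, Mul(-5, Pow(Pow(Add(Pow(Z, 2), Pow(1, 2)), Rational(-1, 2)), 2))) = Mul(-25, Mul(-5, Pow(Pow(Add(Pow(Z, 2), 1), Rational(-1, 2)), 2))) = Mul(-25, Mul(-5, Pow(Pow(Add(1, Pow(Z, 2)), Rational(-1, 2)), 2))) = Mul(-25, Mul(-5, Pow(Add(1, Pow(Z, 2)), -1))) = Mul(125, Pow(Add(1, Pow(Z, 2)), -1)))
Add(-251354, Mul(-1, Function('N')(-238))) = Add(-251354, Mul(-1, Mul(125, Pow(Add(1, Pow(-238, 2)), -1)))) = Add(-251354, Mul(-1, Mul(125, Pow(Add(1, 56644), -1)))) = Add(-251354, Mul(-1, Mul(125, Pow(56645, -1)))) = Add(-251354, Mul(-1, Mul(125, Rational(1, 56645)))) = Add(-251354, Mul(-1, Rational(25, 11329))) = Add(-251354, Rational(-25, 11329)) = Rational(-2847589491, 11329)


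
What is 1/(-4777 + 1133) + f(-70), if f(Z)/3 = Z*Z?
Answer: 53566799/3644 ≈ 14700.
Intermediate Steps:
f(Z) = 3*Z² (f(Z) = 3*(Z*Z) = 3*Z²)
1/(-4777 + 1133) + f(-70) = 1/(-4777 + 1133) + 3*(-70)² = 1/(-3644) + 3*4900 = -1/3644 + 14700 = 53566799/3644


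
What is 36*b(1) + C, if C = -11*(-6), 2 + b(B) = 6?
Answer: 210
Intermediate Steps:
b(B) = 4 (b(B) = -2 + 6 = 4)
C = 66
36*b(1) + C = 36*4 + 66 = 144 + 66 = 210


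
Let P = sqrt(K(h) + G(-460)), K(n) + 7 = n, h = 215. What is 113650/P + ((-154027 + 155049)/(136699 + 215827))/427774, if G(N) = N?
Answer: 511/75400728562 - 56825*I*sqrt(7)/21 ≈ 6.7771e-9 - 7159.3*I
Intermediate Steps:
K(n) = -7 + n
P = 6*I*sqrt(7) (P = sqrt((-7 + 215) - 460) = sqrt(208 - 460) = sqrt(-252) = 6*I*sqrt(7) ≈ 15.875*I)
113650/P + ((-154027 + 155049)/(136699 + 215827))/427774 = 113650/((6*I*sqrt(7))) + ((-154027 + 155049)/(136699 + 215827))/427774 = 113650*(-I*sqrt(7)/42) + (1022/352526)*(1/427774) = -56825*I*sqrt(7)/21 + (1022*(1/352526))*(1/427774) = -56825*I*sqrt(7)/21 + (511/176263)*(1/427774) = -56825*I*sqrt(7)/21 + 511/75400728562 = 511/75400728562 - 56825*I*sqrt(7)/21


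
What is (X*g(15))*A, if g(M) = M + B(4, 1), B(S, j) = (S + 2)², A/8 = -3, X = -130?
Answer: 159120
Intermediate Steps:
A = -24 (A = 8*(-3) = -24)
B(S, j) = (2 + S)²
g(M) = 36 + M (g(M) = M + (2 + 4)² = M + 6² = M + 36 = 36 + M)
(X*g(15))*A = -130*(36 + 15)*(-24) = -130*51*(-24) = -6630*(-24) = 159120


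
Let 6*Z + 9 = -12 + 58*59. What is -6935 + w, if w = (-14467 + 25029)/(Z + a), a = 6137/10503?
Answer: -82437613253/11919175 ≈ -6916.4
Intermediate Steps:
Z = 3401/6 (Z = -3/2 + (-12 + 58*59)/6 = -3/2 + (-12 + 3422)/6 = -3/2 + (1/6)*3410 = -3/2 + 1705/3 = 3401/6 ≈ 566.83)
a = 6137/10503 (a = 6137*(1/10503) = 6137/10503 ≈ 0.58431)
w = 221865372/11919175 (w = (-14467 + 25029)/(3401/6 + 6137/10503) = 10562/(11919175/21006) = 10562*(21006/11919175) = 221865372/11919175 ≈ 18.614)
-6935 + w = -6935 + 221865372/11919175 = -82437613253/11919175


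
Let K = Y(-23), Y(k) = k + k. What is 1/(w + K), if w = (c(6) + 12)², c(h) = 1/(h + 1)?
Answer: 49/4971 ≈ 0.0098572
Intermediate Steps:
c(h) = 1/(1 + h)
w = 7225/49 (w = (1/(1 + 6) + 12)² = (1/7 + 12)² = (⅐ + 12)² = (85/7)² = 7225/49 ≈ 147.45)
Y(k) = 2*k
K = -46 (K = 2*(-23) = -46)
1/(w + K) = 1/(7225/49 - 46) = 1/(4971/49) = 49/4971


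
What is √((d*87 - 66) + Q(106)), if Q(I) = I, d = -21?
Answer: I*√1787 ≈ 42.273*I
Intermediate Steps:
√((d*87 - 66) + Q(106)) = √((-21*87 - 66) + 106) = √((-1827 - 66) + 106) = √(-1893 + 106) = √(-1787) = I*√1787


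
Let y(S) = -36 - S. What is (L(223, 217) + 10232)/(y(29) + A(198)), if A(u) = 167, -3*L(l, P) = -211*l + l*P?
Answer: 1631/17 ≈ 95.941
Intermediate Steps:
L(l, P) = 211*l/3 - P*l/3 (L(l, P) = -(-211*l + l*P)/3 = -(-211*l + P*l)/3 = 211*l/3 - P*l/3)
(L(223, 217) + 10232)/(y(29) + A(198)) = ((⅓)*223*(211 - 1*217) + 10232)/((-36 - 1*29) + 167) = ((⅓)*223*(211 - 217) + 10232)/((-36 - 29) + 167) = ((⅓)*223*(-6) + 10232)/(-65 + 167) = (-446 + 10232)/102 = 9786*(1/102) = 1631/17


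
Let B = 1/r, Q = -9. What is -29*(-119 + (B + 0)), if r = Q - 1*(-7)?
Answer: 6931/2 ≈ 3465.5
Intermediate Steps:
r = -2 (r = -9 - 1*(-7) = -9 + 7 = -2)
B = -1/2 (B = 1/(-2) = -1/2 ≈ -0.50000)
-29*(-119 + (B + 0)) = -29*(-119 + (-1/2 + 0)) = -29*(-119 - 1/2) = -29*(-239/2) = 6931/2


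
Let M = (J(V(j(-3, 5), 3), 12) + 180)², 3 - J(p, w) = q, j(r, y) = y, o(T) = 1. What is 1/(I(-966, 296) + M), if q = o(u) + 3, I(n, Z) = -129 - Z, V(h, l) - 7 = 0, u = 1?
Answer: 1/31616 ≈ 3.1630e-5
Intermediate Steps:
V(h, l) = 7 (V(h, l) = 7 + 0 = 7)
q = 4 (q = 1 + 3 = 4)
J(p, w) = -1 (J(p, w) = 3 - 1*4 = 3 - 4 = -1)
M = 32041 (M = (-1 + 180)² = 179² = 32041)
1/(I(-966, 296) + M) = 1/((-129 - 1*296) + 32041) = 1/((-129 - 296) + 32041) = 1/(-425 + 32041) = 1/31616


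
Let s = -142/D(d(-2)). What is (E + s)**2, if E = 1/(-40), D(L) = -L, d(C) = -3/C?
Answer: 128981449/14400 ≈ 8957.0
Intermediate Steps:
d(C) = -3/C
E = -1/40 ≈ -0.025000
s = 284/3 (s = -142/((-(-3)/(-2))) = -142/((-(-3)*(-1)/2)) = -142/((-1*3/2)) = -142/(-3/2) = -142*(-2/3) = 284/3 ≈ 94.667)
(E + s)**2 = (-1/40 + 284/3)**2 = (11357/120)**2 = 128981449/14400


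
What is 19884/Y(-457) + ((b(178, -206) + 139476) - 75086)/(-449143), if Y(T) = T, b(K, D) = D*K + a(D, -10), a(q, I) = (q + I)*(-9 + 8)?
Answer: -146615198/3364891 ≈ -43.572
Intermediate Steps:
a(q, I) = -I - q (a(q, I) = (I + q)*(-1) = -I - q)
b(K, D) = 10 - D + D*K (b(K, D) = D*K + (-1*(-10) - D) = D*K + (10 - D) = 10 - D + D*K)
19884/Y(-457) + ((b(178, -206) + 139476) - 75086)/(-449143) = 19884/(-457) + (((10 - 1*(-206) - 206*178) + 139476) - 75086)/(-449143) = 19884*(-1/457) + (((10 + 206 - 36668) + 139476) - 75086)*(-1/449143) = -19884/457 + ((-36452 + 139476) - 75086)*(-1/449143) = -19884/457 + (103024 - 75086)*(-1/449143) = -19884/457 + 27938*(-1/449143) = -19884/457 - 458/7363 = -146615198/3364891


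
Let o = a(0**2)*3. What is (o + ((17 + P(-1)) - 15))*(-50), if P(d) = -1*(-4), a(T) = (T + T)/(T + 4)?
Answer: -300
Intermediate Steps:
a(T) = 2*T/(4 + T) (a(T) = (2*T)/(4 + T) = 2*T/(4 + T))
P(d) = 4
o = 0 (o = (2*0**2/(4 + 0**2))*3 = (2*0/(4 + 0))*3 = (2*0/4)*3 = (2*0*(1/4))*3 = 0*3 = 0)
(o + ((17 + P(-1)) - 15))*(-50) = (0 + ((17 + 4) - 15))*(-50) = (0 + (21 - 15))*(-50) = (0 + 6)*(-50) = 6*(-50) = -300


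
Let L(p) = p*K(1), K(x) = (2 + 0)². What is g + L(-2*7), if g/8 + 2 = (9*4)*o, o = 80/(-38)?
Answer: -12888/19 ≈ -678.32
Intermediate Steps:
K(x) = 4 (K(x) = 2² = 4)
L(p) = 4*p (L(p) = p*4 = 4*p)
o = -40/19 (o = 80*(-1/38) = -40/19 ≈ -2.1053)
g = -11824/19 (g = -16 + 8*((9*4)*(-40/19)) = -16 + 8*(36*(-40/19)) = -16 + 8*(-1440/19) = -16 - 11520/19 = -11824/19 ≈ -622.32)
g + L(-2*7) = -11824/19 + 4*(-2*7) = -11824/19 + 4*(-14) = -11824/19 - 56 = -12888/19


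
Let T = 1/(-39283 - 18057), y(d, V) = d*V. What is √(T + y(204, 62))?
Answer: √10396262632865/28670 ≈ 112.46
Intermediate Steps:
y(d, V) = V*d
T = -1/57340 (T = 1/(-57340) = -1/57340 ≈ -1.7440e-5)
√(T + y(204, 62)) = √(-1/57340 + 62*204) = √(-1/57340 + 12648) = √(725236319/57340) = √10396262632865/28670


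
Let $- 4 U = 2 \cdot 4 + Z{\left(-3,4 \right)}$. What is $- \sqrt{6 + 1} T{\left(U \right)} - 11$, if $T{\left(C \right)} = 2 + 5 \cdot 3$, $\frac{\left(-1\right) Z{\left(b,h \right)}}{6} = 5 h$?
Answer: $-11 - 17 \sqrt{7} \approx -55.978$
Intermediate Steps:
$Z{\left(b,h \right)} = - 30 h$ ($Z{\left(b,h \right)} = - 6 \cdot 5 h = - 30 h$)
$U = 28$ ($U = - \frac{2 \cdot 4 - 120}{4} = - \frac{8 - 120}{4} = \left(- \frac{1}{4}\right) \left(-112\right) = 28$)
$T{\left(C \right)} = 17$ ($T{\left(C \right)} = 2 + 15 = 17$)
$- \sqrt{6 + 1} T{\left(U \right)} - 11 = - \sqrt{6 + 1} \cdot 17 - 11 = - \sqrt{7} \cdot 17 - 11 = - 17 \sqrt{7} - 11 = -11 - 17 \sqrt{7}$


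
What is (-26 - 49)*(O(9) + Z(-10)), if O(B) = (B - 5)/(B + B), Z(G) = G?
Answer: 2200/3 ≈ 733.33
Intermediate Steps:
O(B) = (-5 + B)/(2*B) (O(B) = (-5 + B)/((2*B)) = (-5 + B)*(1/(2*B)) = (-5 + B)/(2*B))
(-26 - 49)*(O(9) + Z(-10)) = (-26 - 49)*((½)*(-5 + 9)/9 - 10) = -75*((½)*(⅑)*4 - 10) = -75*(2/9 - 10) = -75*(-88/9) = 2200/3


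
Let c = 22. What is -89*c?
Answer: -1958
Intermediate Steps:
-89*c = -89*22 = -1958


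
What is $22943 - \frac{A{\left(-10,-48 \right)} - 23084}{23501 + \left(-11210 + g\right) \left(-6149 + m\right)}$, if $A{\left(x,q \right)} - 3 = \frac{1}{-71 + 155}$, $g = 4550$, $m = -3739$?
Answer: $\frac{126960066572975}{5533716804} \approx 22943.0$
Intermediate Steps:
$A{\left(x,q \right)} = \frac{253}{84}$ ($A{\left(x,q \right)} = 3 + \frac{1}{-71 + 155} = 3 + \frac{1}{84} = \frac{253}{84}$)
$22943 - \frac{A{\left(-10,-48 \right)} - 23084}{23501 + \left(-11210 + g\right) \left(-6149 + m\right)} = 22943 - \frac{\frac{253}{84} - 23084}{23501 + \left(-11210 + 4550\right) \left(-6149 - 3739\right)} = 22943 - - \frac{1938803}{84 \left(23501 - -65854080\right)} = 22943 - - \frac{1938803}{84 \left(23501 + 65854080\right)} = 22943 - - \frac{1938803}{84 \cdot 65877581} = 22943 - \left(- \frac{1938803}{84}\right) \frac{1}{65877581} = 22943 - - \frac{1938803}{5533716804} = 22943 + \frac{1938803}{5533716804} = \frac{126960066572975}{5533716804}$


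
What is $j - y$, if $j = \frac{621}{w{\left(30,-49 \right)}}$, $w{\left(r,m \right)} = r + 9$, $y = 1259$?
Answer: $- \frac{16160}{13} \approx -1243.1$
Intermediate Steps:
$w{\left(r,m \right)} = 9 + r$
$j = \frac{207}{13}$ ($j = \frac{621}{9 + 30} = \frac{621}{39} = 621 \cdot \frac{1}{39} = \frac{207}{13} \approx 15.923$)
$j - y = \frac{207}{13} - 1259 = - \frac{16160}{13}$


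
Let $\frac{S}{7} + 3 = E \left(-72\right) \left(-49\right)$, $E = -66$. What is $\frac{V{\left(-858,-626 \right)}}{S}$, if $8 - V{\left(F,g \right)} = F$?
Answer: $- \frac{866}{1629957} \approx -0.0005313$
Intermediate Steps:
$V{\left(F,g \right)} = 8 - F$
$S = -1629957$ ($S = -21 + 7 \left(-66\right) \left(-72\right) \left(-49\right) = -21 + 7 \cdot 4752 \left(-49\right) = -21 + 7 \left(-232848\right) = -21 - 1629936 = -1629957$)
$\frac{V{\left(-858,-626 \right)}}{S} = \frac{8 - -858}{-1629957} = \left(8 + 858\right) \left(- \frac{1}{1629957}\right) = 866 \left(- \frac{1}{1629957}\right) = - \frac{866}{1629957}$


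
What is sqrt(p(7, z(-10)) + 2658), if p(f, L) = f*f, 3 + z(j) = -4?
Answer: sqrt(2707) ≈ 52.029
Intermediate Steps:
z(j) = -7 (z(j) = -3 - 4 = -7)
p(f, L) = f**2
sqrt(p(7, z(-10)) + 2658) = sqrt(7**2 + 2658) = sqrt(49 + 2658) = sqrt(2707)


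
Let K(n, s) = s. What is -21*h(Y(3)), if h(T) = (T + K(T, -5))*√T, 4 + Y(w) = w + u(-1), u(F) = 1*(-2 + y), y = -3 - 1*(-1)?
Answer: 210*I*√5 ≈ 469.57*I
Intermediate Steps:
y = -2 (y = -3 + 1 = -2)
u(F) = -4 (u(F) = 1*(-2 - 2) = 1*(-4) = -4)
Y(w) = -8 + w (Y(w) = -4 + (w - 4) = -4 + (-4 + w) = -8 + w)
h(T) = √T*(-5 + T) (h(T) = (T - 5)*√T = (-5 + T)*√T = √T*(-5 + T))
-21*h(Y(3)) = -21*√(-8 + 3)*(-5 + (-8 + 3)) = -21*√(-5)*(-5 - 5) = -21*I*√5*(-10) = -(-210)*I*√5 = 210*I*√5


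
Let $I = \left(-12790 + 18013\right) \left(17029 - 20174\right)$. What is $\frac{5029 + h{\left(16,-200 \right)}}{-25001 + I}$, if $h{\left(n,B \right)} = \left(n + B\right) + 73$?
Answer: $- \frac{2459}{8225668} \approx -0.00029894$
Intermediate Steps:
$h{\left(n,B \right)} = 73 + B + n$ ($h{\left(n,B \right)} = \left(B + n\right) + 73 = 73 + B + n$)
$I = -16426335$ ($I = 5223 \left(-3145\right) = -16426335$)
$\frac{5029 + h{\left(16,-200 \right)}}{-25001 + I} = \frac{5029 + \left(73 - 200 + 16\right)}{-25001 - 16426335} = \frac{5029 - 111}{-16451336} = 4918 \left(- \frac{1}{16451336}\right) = - \frac{2459}{8225668}$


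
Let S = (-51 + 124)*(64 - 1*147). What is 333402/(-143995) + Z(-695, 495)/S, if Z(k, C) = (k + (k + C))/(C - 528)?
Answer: -66791605219/28791368265 ≈ -2.3198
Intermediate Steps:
S = -6059 (S = 73*(64 - 147) = 73*(-83) = -6059)
Z(k, C) = (C + 2*k)/(-528 + C) (Z(k, C) = (k + (C + k))/(-528 + C) = (C + 2*k)/(-528 + C))
333402/(-143995) + Z(-695, 495)/S = 333402/(-143995) + ((495 + 2*(-695))/(-528 + 495))/(-6059) = 333402*(-1/143995) + ((495 - 1390)/(-33))*(-1/6059) = -333402/143995 - 1/33*(-895)*(-1/6059) = -333402/143995 + (895/33)*(-1/6059) = -333402/143995 - 895/199947 = -66791605219/28791368265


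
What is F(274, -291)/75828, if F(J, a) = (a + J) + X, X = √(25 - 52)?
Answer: -17/75828 + I*√3/25276 ≈ -0.00022419 + 6.8526e-5*I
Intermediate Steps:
X = 3*I*√3 (X = √(-27) = 3*I*√3 ≈ 5.1962*I)
F(J, a) = J + a + 3*I*√3 (F(J, a) = (a + J) + 3*I*√3 = (J + a) + 3*I*√3 = J + a + 3*I*√3)
F(274, -291)/75828 = (274 - 291 + 3*I*√3)/75828 = (-17 + 3*I*√3)*(1/75828) = -17/75828 + I*√3/25276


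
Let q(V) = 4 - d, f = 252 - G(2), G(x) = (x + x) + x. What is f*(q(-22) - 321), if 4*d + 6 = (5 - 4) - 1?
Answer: -77613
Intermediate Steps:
G(x) = 3*x (G(x) = 2*x + x = 3*x)
d = -3/2 (d = -3/2 + ((5 - 4) - 1)/4 = -3/2 + (1 - 1)/4 = -3/2 + (1/4)*0 = -3/2 + 0 = -3/2 ≈ -1.5000)
f = 246 (f = 252 - 3*2 = 252 - 1*6 = 252 - 6 = 246)
q(V) = 11/2 (q(V) = 4 - 1*(-3/2) = 4 + 3/2 = 11/2)
f*(q(-22) - 321) = 246*(11/2 - 321) = 246*(-631/2) = -77613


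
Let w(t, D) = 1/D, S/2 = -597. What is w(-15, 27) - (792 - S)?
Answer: -53621/27 ≈ -1986.0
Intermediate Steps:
S = -1194 (S = 2*(-597) = -1194)
w(-15, 27) - (792 - S) = 1/27 - (792 - 1*(-1194)) = 1/27 - (792 + 1194) = 1/27 - 1*1986 = 1/27 - 1986 = -53621/27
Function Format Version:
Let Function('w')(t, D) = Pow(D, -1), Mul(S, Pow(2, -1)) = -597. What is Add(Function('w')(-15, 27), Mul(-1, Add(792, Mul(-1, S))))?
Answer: Rational(-53621, 27) ≈ -1986.0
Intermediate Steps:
S = -1194 (S = Mul(2, -597) = -1194)
Add(Function('w')(-15, 27), Mul(-1, Add(792, Mul(-1, S)))) = Add(Pow(27, -1), Mul(-1, Add(792, Mul(-1, -1194)))) = Add(Rational(1, 27), Mul(-1, Add(792, 1194))) = Add(Rational(1, 27), Mul(-1, 1986)) = Add(Rational(1, 27), -1986) = Rational(-53621, 27)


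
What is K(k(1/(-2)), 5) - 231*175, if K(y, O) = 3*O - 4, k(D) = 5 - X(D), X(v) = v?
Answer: -40414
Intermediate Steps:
k(D) = 5 - D
K(y, O) = -4 + 3*O
K(k(1/(-2)), 5) - 231*175 = (-4 + 3*5) - 231*175 = (-4 + 15) - 40425 = 11 - 40425 = -40414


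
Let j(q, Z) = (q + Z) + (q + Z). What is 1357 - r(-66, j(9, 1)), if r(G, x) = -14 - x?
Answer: 1391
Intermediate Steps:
j(q, Z) = 2*Z + 2*q (j(q, Z) = (Z + q) + (Z + q) = 2*Z + 2*q)
1357 - r(-66, j(9, 1)) = 1357 - (-14 - (2*1 + 2*9)) = 1357 - (-14 - (2 + 18)) = 1357 - (-14 - 1*20) = 1357 - (-14 - 20) = 1357 - 1*(-34) = 1357 + 34 = 1391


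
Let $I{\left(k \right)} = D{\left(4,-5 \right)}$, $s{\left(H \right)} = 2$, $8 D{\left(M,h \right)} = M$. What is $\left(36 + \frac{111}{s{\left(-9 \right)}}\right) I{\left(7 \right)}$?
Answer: $\frac{183}{4} \approx 45.75$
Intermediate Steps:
$D{\left(M,h \right)} = \frac{M}{8}$
$I{\left(k \right)} = \frac{1}{2}$ ($I{\left(k \right)} = \frac{1}{8} \cdot 4 = \frac{1}{2}$)
$\left(36 + \frac{111}{s{\left(-9 \right)}}\right) I{\left(7 \right)} = \left(36 + \frac{111}{2}\right) \frac{1}{2} = \frac{183}{2} \cdot \frac{1}{2} = \frac{183}{4}$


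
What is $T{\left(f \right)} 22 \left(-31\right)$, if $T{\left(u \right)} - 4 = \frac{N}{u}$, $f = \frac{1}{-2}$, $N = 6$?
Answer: $5456$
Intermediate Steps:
$f = - \frac{1}{2} \approx -0.5$
$T{\left(u \right)} = 4 + \frac{6}{u}$
$T{\left(f \right)} 22 \left(-31\right) = \left(4 + \frac{6}{- \frac{1}{2}}\right) 22 \left(-31\right) = \left(4 + 6 \left(-2\right)\right) 22 \left(-31\right) = \left(4 - 12\right) 22 \left(-31\right) = \left(-8\right) 22 \left(-31\right) = \left(-176\right) \left(-31\right) = 5456$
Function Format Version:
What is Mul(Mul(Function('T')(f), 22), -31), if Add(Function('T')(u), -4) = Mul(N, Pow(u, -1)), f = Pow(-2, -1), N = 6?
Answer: 5456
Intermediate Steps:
f = Rational(-1, 2) ≈ -0.50000
Function('T')(u) = Add(4, Mul(6, Pow(u, -1)))
Mul(Mul(Function('T')(f), 22), -31) = Mul(Mul(Add(4, Mul(6, Pow(Rational(-1, 2), -1))), 22), -31) = Mul(Mul(Add(4, Mul(6, -2)), 22), -31) = Mul(Mul(Add(4, -12), 22), -31) = Mul(Mul(-8, 22), -31) = Mul(-176, -31) = 5456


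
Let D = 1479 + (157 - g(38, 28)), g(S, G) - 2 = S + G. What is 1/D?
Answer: 1/1568 ≈ 0.00063775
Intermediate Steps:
g(S, G) = 2 + G + S (g(S, G) = 2 + (S + G) = 2 + (G + S) = 2 + G + S)
D = 1568 (D = 1479 + (157 - (2 + 28 + 38)) = 1479 + (157 - 1*68) = 1479 + (157 - 68) = 1479 + 89 = 1568)
1/D = 1/1568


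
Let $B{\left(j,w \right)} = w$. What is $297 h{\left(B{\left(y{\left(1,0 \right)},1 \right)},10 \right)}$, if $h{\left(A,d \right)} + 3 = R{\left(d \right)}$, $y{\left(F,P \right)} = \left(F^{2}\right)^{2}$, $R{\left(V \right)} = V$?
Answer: $2079$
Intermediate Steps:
$y{\left(F,P \right)} = F^{4}$
$h{\left(A,d \right)} = -3 + d$
$297 h{\left(B{\left(y{\left(1,0 \right)},1 \right)},10 \right)} = 297 \left(-3 + 10\right) = 297 \cdot 7 = 2079$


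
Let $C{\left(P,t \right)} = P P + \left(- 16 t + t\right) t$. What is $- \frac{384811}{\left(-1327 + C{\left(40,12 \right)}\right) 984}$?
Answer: $\frac{384811}{1856808} \approx 0.20724$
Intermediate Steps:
$C{\left(P,t \right)} = P^{2} - 15 t^{2}$ ($C{\left(P,t \right)} = P^{2} + - 15 t t = P^{2} - 15 t^{2}$)
$- \frac{384811}{\left(-1327 + C{\left(40,12 \right)}\right) 984} = - \frac{384811}{\left(-1327 + \left(40^{2} - 15 \cdot 12^{2}\right)\right) 984} = - \frac{384811}{\left(-1327 + \left(1600 - 2160\right)\right) 984} = - \frac{384811}{\left(-1327 - 560\right) 984} = - \frac{384811}{\left(-1887\right) 984} = - \frac{384811}{-1856808} = \left(-384811\right) \left(- \frac{1}{1856808}\right) = \frac{384811}{1856808}$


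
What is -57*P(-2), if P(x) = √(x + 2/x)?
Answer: -57*I*√3 ≈ -98.727*I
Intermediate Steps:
-57*P(-2) = -57*√(-2 + 2/(-2)) = -57*√(-2 + 2*(-½)) = -57*√(-2 - 1) = -57*I*√3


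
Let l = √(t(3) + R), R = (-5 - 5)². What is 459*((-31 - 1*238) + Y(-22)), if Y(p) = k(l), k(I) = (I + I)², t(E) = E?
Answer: 65637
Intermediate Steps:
R = 100 (R = (-10)² = 100)
l = √103 (l = √(3 + 100) = √103 ≈ 10.149)
k(I) = 4*I² (k(I) = (2*I)² = 4*I²)
Y(p) = 412 (Y(p) = 4*(√103)² = 4*103 = 412)
459*((-31 - 1*238) + Y(-22)) = 459*((-31 - 1*238) + 412) = 459*((-31 - 238) + 412) = 459*(-269 + 412) = 459*143 = 65637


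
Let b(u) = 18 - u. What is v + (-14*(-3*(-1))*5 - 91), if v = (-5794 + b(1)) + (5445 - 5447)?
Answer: -6080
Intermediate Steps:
v = -5779 (v = (-5794 + (18 - 1*1)) + (5445 - 5447) = (-5794 + (18 - 1)) - 2 = (-5794 + 17) - 2 = -5777 - 2 = -5779)
v + (-14*(-3*(-1))*5 - 91) = -5779 + (-14*(-3*(-1))*5 - 91) = -5779 + (-42*5 - 91) = -5779 + (-14*15 - 91) = -5779 + (-210 - 91) = -5779 - 301 = -6080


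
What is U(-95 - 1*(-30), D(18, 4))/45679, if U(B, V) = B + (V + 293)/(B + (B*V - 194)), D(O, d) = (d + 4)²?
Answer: -95864/67285167 ≈ -0.0014247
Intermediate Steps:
D(O, d) = (4 + d)²
U(B, V) = B + (293 + V)/(-194 + B + B*V) (U(B, V) = B + (293 + V)/(B + (-194 + B*V)) = B + (293 + V)/(-194 + B + B*V))
U(-95 - 1*(-30), D(18, 4))/45679 = ((293 + (4 + 4)² + (-95 - 1*(-30))² - 194*(-95 - 1*(-30)) + (4 + 4)²*(-95 - 1*(-30))²)/(-194 + (-95 - 1*(-30)) + (-95 - 1*(-30))*(4 + 4)²))/45679 = ((293 + 8² + (-95 + 30)² - 194*(-95 + 30) + 8²*(-95 + 30)²)/(-194 + (-95 + 30) + (-95 + 30)*8²))*(1/45679) = ((293 + 64 + (-65)² - 194*(-65) + 64*(-65)²)/(-194 - 65 - 65*64))*(1/45679) = ((293 + 64 + 4225 + 12610 + 64*4225)/(-194 - 65 - 4160))*(1/45679) = ((293 + 64 + 4225 + 12610 + 270400)/(-4419))*(1/45679) = -1/4419*287592*(1/45679) = -95864/1473*1/45679 = -95864/67285167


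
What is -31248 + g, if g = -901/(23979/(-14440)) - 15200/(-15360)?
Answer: -23560371929/767328 ≈ -30704.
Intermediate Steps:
g = 417093415/767328 (g = -901/(23979*(-1/14440)) - 15200*(-1/15360) = -901/(-23979/14440) + 95/96 = -901*(-14440/23979) + 95/96 = 13010440/23979 + 95/96 = 417093415/767328 ≈ 543.57)
-31248 + g = -31248 + 417093415/767328 = -23560371929/767328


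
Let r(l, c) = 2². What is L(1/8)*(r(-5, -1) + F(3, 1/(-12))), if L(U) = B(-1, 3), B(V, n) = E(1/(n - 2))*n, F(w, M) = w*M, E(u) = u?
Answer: 45/4 ≈ 11.250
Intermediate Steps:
r(l, c) = 4
F(w, M) = M*w
B(V, n) = n/(-2 + n) (B(V, n) = n/(n - 2) = n/(-2 + n))
L(U) = 3 (L(U) = 3/(-2 + 3) = 3/1 = 3*1 = 3)
L(1/8)*(r(-5, -1) + F(3, 1/(-12))) = 3*(4 + 3/(-12)) = 3*(4 - 1/12*3) = 3*(4 - ¼) = 3*(15/4) = 45/4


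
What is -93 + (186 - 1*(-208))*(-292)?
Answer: -115141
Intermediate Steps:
-93 + (186 - 1*(-208))*(-292) = -93 + (186 + 208)*(-292) = -93 + 394*(-292) = -93 - 115048 = -115141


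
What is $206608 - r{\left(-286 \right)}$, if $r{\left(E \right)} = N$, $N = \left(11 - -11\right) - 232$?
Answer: $206818$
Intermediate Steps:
$N = -210$ ($N = \left(11 + 11\right) - 232 = 22 - 232 = -210$)
$r{\left(E \right)} = -210$
$206608 - r{\left(-286 \right)} = 206608 - -210 = 206608 + 210 = 206818$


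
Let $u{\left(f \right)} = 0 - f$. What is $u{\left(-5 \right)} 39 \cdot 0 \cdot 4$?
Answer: $0$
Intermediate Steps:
$u{\left(f \right)} = - f$
$u{\left(-5 \right)} 39 \cdot 0 \cdot 4 = \left(-1\right) \left(-5\right) 39 \cdot 0 \cdot 4 = 5 \cdot 39 \cdot 0 = 195 \cdot 0 = 0$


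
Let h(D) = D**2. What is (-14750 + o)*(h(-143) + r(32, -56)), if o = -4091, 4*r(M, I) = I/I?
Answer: -1541137277/4 ≈ -3.8528e+8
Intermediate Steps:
r(M, I) = 1/4 (r(M, I) = (I/I)/4 = (1/4)*1 = 1/4)
(-14750 + o)*(h(-143) + r(32, -56)) = (-14750 - 4091)*((-143)**2 + 1/4) = -18841*(20449 + 1/4) = -18841*81797/4 = -1541137277/4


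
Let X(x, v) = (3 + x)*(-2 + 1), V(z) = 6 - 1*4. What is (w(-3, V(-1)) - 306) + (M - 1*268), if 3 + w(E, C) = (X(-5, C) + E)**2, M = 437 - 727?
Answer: -866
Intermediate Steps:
M = -290
V(z) = 2 (V(z) = 6 - 4 = 2)
X(x, v) = -3 - x (X(x, v) = (3 + x)*(-1) = -3 - x)
w(E, C) = -3 + (2 + E)**2 (w(E, C) = -3 + ((-3 - 1*(-5)) + E)**2 = -3 + ((-3 + 5) + E)**2 = -3 + (2 + E)**2)
(w(-3, V(-1)) - 306) + (M - 1*268) = ((-3 + (2 - 3)**2) - 306) + (-290 - 1*268) = ((-3 + (-1)**2) - 306) + (-290 - 268) = ((-3 + 1) - 306) - 558 = (-2 - 306) - 558 = -308 - 558 = -866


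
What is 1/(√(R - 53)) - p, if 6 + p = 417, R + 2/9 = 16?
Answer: -411 - 3*I*√335/335 ≈ -411.0 - 0.16391*I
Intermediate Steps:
R = 142/9 (R = -2/9 + 16 = 142/9 ≈ 15.778)
p = 411 (p = -6 + 417 = 411)
1/(√(R - 53)) - p = 1/(√(142/9 - 53)) - 1*411 = 1/(√(-335/9)) - 411 = 1/(I*√335/3) - 411 = -3*I*√335/335 - 411 = -411 - 3*I*√335/335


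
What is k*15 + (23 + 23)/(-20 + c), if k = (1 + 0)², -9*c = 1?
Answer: 2301/181 ≈ 12.713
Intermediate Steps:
c = -⅑ (c = -⅑*1 = -⅑ ≈ -0.11111)
k = 1 (k = 1² = 1)
k*15 + (23 + 23)/(-20 + c) = 1*15 + (23 + 23)/(-20 - ⅑) = 15 + 46/(-181/9) = 15 + 46*(-9/181) = 15 - 414/181 = 2301/181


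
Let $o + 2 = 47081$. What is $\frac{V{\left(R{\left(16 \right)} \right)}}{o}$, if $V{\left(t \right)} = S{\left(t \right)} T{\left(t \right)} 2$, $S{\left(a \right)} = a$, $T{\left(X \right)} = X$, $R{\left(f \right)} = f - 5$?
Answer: $\frac{242}{47079} \approx 0.0051403$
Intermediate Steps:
$R{\left(f \right)} = -5 + f$
$o = 47079$ ($o = -2 + 47081 = 47079$)
$V{\left(t \right)} = 2 t^{2}$ ($V{\left(t \right)} = t t 2 = t^{2} \cdot 2 = 2 t^{2}$)
$\frac{V{\left(R{\left(16 \right)} \right)}}{o} = \frac{2 \left(-5 + 16\right)^{2}}{47079} = 2 \cdot 11^{2} \cdot \frac{1}{47079} = 2 \cdot 121 \cdot \frac{1}{47079} = 242 \cdot \frac{1}{47079} = \frac{242}{47079}$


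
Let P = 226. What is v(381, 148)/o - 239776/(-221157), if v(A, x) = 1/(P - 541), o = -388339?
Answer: 3259003046813/3005936087805 ≈ 1.0842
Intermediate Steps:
v(A, x) = -1/315 (v(A, x) = 1/(226 - 541) = 1/(-315) = -1/315)
v(381, 148)/o - 239776/(-221157) = -1/315/(-388339) - 239776/(-221157) = -1/315*(-1/388339) - 239776*(-1/221157) = 1/122326785 + 239776/221157 = 3259003046813/3005936087805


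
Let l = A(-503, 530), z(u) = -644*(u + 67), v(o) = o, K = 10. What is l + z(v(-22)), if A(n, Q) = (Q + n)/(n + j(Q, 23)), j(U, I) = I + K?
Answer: -13620627/470 ≈ -28980.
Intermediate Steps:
z(u) = -43148 - 644*u (z(u) = -644*(67 + u) = -43148 - 644*u)
j(U, I) = 10 + I (j(U, I) = I + 10 = 10 + I)
A(n, Q) = (Q + n)/(33 + n) (A(n, Q) = (Q + n)/(n + (10 + 23)) = (Q + n)/(n + 33) = (Q + n)/(33 + n))
l = -27/470 (l = (530 - 503)/(33 - 503) = 27/(-470) = -1/470*27 = -27/470 ≈ -0.057447)
l + z(v(-22)) = -27/470 + (-43148 - 644*(-22)) = -27/470 + (-43148 + 14168) = -27/470 - 28980 = -13620627/470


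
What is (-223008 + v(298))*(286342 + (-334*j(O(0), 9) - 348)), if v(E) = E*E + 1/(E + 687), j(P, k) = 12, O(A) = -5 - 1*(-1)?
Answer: -37275994124854/985 ≈ -3.7844e+10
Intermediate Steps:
O(A) = -4 (O(A) = -5 + 1 = -4)
v(E) = E² + 1/(687 + E)
(-223008 + v(298))*(286342 + (-334*j(O(0), 9) - 348)) = (-223008 + (1 + 298³ + 687*298²)/(687 + 298))*(286342 + (-334*12 - 348)) = (-223008 + (1 + 26463592 + 687*88804)/985)*(286342 + (-4008 - 348)) = (-223008 + (1 + 26463592 + 61008348)/985)*(286342 - 4356) = (-223008 + (1/985)*87471941)*281986 = (-223008 + 87471941/985)*281986 = -132190939/985*281986 = -37275994124854/985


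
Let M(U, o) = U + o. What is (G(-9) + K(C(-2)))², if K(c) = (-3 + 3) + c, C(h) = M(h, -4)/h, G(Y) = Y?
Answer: 36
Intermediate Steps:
C(h) = (-4 + h)/h (C(h) = (h - 4)/h = (-4 + h)/h)
K(c) = c (K(c) = 0 + c = c)
(G(-9) + K(C(-2)))² = (-9 + (-4 - 2)/(-2))² = (-9 - ½*(-6))² = (-9 + 3)² = (-6)² = 36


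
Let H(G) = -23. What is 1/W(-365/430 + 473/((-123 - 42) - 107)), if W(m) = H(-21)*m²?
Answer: -136796416/21070099647 ≈ -0.0064924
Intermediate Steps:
W(m) = -23*m²
1/W(-365/430 + 473/((-123 - 42) - 107)) = 1/(-23*(-365/430 + 473/((-123 - 42) - 107))²) = 1/(-23*(-365*1/430 + 473/(-165 - 107))²) = 1/(-23*(-73/86 + 473/(-272))²) = 1/(-23*(-73/86 + 473*(-1/272))²) = 1/(-23*(-73/86 - 473/272)²) = 1/(-23*(-30267/11696)²) = 1/(-23*916091289/136796416) = 1/(-21070099647/136796416) = -136796416/21070099647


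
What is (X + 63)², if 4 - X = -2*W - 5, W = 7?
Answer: 7396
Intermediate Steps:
X = 23 (X = 4 - (-2*7 - 5) = 4 - (-14 - 5) = 4 - 1*(-19) = 4 + 19 = 23)
(X + 63)² = (23 + 63)² = 86² = 7396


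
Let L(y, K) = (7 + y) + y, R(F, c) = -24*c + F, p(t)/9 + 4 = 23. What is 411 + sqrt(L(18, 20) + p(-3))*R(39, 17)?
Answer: 411 - 369*sqrt(214) ≈ -4987.0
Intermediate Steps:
p(t) = 171 (p(t) = -36 + 9*23 = -36 + 207 = 171)
R(F, c) = F - 24*c
L(y, K) = 7 + 2*y
411 + sqrt(L(18, 20) + p(-3))*R(39, 17) = 411 + sqrt((7 + 2*18) + 171)*(39 - 24*17) = 411 + sqrt((7 + 36) + 171)*(39 - 408) = 411 + sqrt(43 + 171)*(-369) = 411 + sqrt(214)*(-369) = 411 - 369*sqrt(214)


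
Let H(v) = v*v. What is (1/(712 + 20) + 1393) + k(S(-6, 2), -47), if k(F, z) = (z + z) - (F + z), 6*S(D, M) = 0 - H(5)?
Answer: 329441/244 ≈ 1350.2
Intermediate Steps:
H(v) = v²
S(D, M) = -25/6 (S(D, M) = (0 - 1*5²)/6 = (0 - 1*25)/6 = (0 - 25)/6 = (⅙)*(-25) = -25/6)
k(F, z) = z - F (k(F, z) = 2*z + (-F - z) = z - F)
(1/(712 + 20) + 1393) + k(S(-6, 2), -47) = (1/(712 + 20) + 1393) + (-47 - 1*(-25/6)) = (1/732 + 1393) + (-47 + 25/6) = (1/732 + 1393) - 257/6 = 1019677/732 - 257/6 = 329441/244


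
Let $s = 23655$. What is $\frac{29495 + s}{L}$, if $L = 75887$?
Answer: $\frac{53150}{75887} \approx 0.70038$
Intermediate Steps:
$\frac{29495 + s}{L} = \frac{29495 + 23655}{75887} = 53150 \cdot \frac{1}{75887} = \frac{53150}{75887}$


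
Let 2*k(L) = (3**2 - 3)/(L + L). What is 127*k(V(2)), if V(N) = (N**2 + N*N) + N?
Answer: 381/20 ≈ 19.050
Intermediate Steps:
V(N) = N + 2*N**2 (V(N) = (N**2 + N**2) + N = 2*N**2 + N = N + 2*N**2)
k(L) = 3/(2*L) (k(L) = ((3**2 - 3)/(L + L))/2 = ((9 - 3)/((2*L)))/2 = (6*(1/(2*L)))/2 = (3/L)/2 = 3/(2*L))
127*k(V(2)) = 127*(3/(2*((2*(1 + 2*2))))) = 127*(3/(2*((2*(1 + 4))))) = 127*(3/(2*((2*5)))) = 127*((3/2)/10) = 127*((3/2)*(1/10)) = 127*(3/20) = 381/20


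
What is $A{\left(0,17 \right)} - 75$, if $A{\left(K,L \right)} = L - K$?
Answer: $-58$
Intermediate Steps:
$A{\left(0,17 \right)} - 75 = \left(17 - 0\right) - 75 = \left(17 + 0\right) - 75 = 17 - 75 = -58$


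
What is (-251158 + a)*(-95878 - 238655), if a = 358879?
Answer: -36036229293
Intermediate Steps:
(-251158 + a)*(-95878 - 238655) = (-251158 + 358879)*(-95878 - 238655) = 107721*(-334533) = -36036229293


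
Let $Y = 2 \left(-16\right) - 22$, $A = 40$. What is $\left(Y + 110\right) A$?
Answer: $2240$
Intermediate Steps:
$Y = -54$ ($Y = -32 - 22 = -54$)
$\left(Y + 110\right) A = \left(-54 + 110\right) 40 = 56 \cdot 40 = 2240$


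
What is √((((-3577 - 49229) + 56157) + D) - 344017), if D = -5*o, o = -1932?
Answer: I*√331006 ≈ 575.33*I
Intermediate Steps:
D = 9660 (D = -5*(-1932) = 9660)
√((((-3577 - 49229) + 56157) + D) - 344017) = √((((-3577 - 49229) + 56157) + 9660) - 344017) = √(((-52806 + 56157) + 9660) - 344017) = √((3351 + 9660) - 344017) = √(13011 - 344017) = √(-331006) = I*√331006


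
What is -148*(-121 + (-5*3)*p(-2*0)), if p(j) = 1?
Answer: 20128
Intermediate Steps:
-148*(-121 + (-5*3)*p(-2*0)) = -148*(-121 - 5*3*1) = -148*(-121 - 15*1) = -148*(-121 - 15) = -148*(-136) = 20128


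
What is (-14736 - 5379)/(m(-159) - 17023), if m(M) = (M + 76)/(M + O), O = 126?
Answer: 663795/561676 ≈ 1.1818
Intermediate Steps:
m(M) = (76 + M)/(126 + M) (m(M) = (M + 76)/(M + 126) = (76 + M)/(126 + M))
(-14736 - 5379)/(m(-159) - 17023) = (-14736 - 5379)/((76 - 159)/(126 - 159) - 17023) = -20115/(-83/(-33) - 17023) = -20115/(-1/33*(-83) - 17023) = -20115/(83/33 - 17023) = -20115/(-561676/33) = -20115*(-33/561676) = 663795/561676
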